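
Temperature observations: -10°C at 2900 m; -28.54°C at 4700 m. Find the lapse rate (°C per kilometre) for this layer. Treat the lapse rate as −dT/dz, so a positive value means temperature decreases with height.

Γ = −ΔT/Δz = (-10 − (-28.54)) / (4700 − 2900) m
  = 18.54°C / 1.8 km = 10.3°C/km

10.3°C/km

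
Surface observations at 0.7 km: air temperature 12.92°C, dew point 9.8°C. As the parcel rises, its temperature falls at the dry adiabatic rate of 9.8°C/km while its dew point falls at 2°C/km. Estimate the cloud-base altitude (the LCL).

1.1 km

T and T_d converge at 9.8 − 2 = 7.8°C per km
Height above start = (12.92 − 9.8) / 7.8 = 0.4 km
LCL altitude = 700 m + 400 m = 1100 m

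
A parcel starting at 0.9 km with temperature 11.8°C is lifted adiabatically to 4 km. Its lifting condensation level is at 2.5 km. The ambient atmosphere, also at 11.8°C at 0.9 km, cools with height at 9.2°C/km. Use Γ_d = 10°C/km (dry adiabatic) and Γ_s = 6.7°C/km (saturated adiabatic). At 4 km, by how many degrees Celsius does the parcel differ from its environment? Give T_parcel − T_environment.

Parcel:
  From 900 m to 2500 m (dry): cools by 10 × 1.6 = 16°C, giving -4.2°C.
  From 2500 m to 4000 m (saturated): cools by 6.7 × 1.5 = 10.05°C, giving -14.25°C.
Environment:
  From 900 m to 4000 m (environment): cools by 9.2 × 3.1 = 28.52°C, giving -16.72°C.
T_parcel − T_env = -14.25 − (-16.72) = +2.47°C

+2.47°C (parcel warmer than environment)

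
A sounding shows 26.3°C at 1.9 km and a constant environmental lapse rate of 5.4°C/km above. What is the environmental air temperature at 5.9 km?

1900–5900 m, environmental: Δz = 4 km ⇒ ΔT = -21.6°C; T = 4.7°C

4.7°C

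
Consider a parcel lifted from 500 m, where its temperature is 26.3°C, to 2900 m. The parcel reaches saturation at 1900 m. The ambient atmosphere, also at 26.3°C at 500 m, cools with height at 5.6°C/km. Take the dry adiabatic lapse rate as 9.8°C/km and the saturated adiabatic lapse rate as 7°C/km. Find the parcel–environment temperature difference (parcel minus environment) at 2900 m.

Parcel:
  Dry to 1900 m: -9.8 × 1.4 km = -13.72°C, so T = 12.58°C.
  Saturated to 2900 m: -7 × 1 km = -7°C, so T = 5.58°C.
Environment:
  Environment to 2900 m: -5.6 × 2.4 km = -13.44°C, so T = 12.86°C.
T_parcel − T_env = 5.58 − 12.86 = -7.28°C

-7.28°C (parcel cooler than environment)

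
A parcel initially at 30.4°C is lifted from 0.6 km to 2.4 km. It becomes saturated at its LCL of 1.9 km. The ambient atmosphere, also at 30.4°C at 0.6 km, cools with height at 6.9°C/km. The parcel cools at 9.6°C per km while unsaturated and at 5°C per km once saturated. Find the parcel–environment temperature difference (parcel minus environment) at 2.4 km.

-2.56°C (parcel cooler than environment)

Parcel:
  Dry to 1900 m: -9.6 × 1.3 km = -12.48°C, so T = 17.92°C.
  Saturated to 2400 m: -5 × 0.5 km = -2.5°C, so T = 15.42°C.
Environment:
  Environment to 2400 m: -6.9 × 1.8 km = -12.42°C, so T = 17.98°C.
T_parcel − T_env = 15.42 − 17.98 = -2.56°C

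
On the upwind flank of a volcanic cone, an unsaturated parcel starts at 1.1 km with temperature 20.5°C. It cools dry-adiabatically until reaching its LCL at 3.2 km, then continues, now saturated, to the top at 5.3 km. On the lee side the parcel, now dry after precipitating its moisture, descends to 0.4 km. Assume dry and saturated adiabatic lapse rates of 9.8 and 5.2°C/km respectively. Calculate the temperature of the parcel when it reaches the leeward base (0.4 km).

37.02°C

1100–3200 m, dry: Δz = 2.1 km ⇒ ΔT = -20.58°C; T = -0.08°C
3200–5300 m, saturated: Δz = 2.1 km ⇒ ΔT = -10.92°C; T = -11°C
5300–400 m, dry descent: Δz = 4.9 km ⇒ ΔT = +48.02°C; T = 37.02°C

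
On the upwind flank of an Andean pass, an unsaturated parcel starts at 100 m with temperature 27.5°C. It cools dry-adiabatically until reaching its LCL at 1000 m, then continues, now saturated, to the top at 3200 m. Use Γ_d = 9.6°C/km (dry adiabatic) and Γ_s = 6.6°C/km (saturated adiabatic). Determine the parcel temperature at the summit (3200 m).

4.34°C

Dry to 1000 m: -9.6 × 0.9 km = -8.64°C, so T = 18.86°C.
Saturated to 3200 m: -6.6 × 2.2 km = -14.52°C, so T = 4.34°C.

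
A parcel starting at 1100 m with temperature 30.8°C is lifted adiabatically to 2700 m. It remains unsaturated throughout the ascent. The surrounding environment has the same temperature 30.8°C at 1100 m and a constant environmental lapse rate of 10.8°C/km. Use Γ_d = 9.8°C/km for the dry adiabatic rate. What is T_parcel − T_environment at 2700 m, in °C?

Parcel:
  1100–2700 m, dry: Δz = 1.6 km ⇒ ΔT = -15.68°C; T = 15.12°C
Environment:
  1100–2700 m, environment: Δz = 1.6 km ⇒ ΔT = -17.28°C; T = 13.52°C
T_parcel − T_env = 15.12 − 13.52 = +1.6°C

+1.6°C (parcel warmer than environment)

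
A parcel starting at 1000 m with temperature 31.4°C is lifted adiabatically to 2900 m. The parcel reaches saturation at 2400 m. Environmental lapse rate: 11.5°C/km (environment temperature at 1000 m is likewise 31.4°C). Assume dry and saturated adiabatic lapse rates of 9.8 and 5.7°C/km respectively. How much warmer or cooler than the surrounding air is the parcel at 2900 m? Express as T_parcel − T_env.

Parcel:
  1000 → 2400 m (dry, 9.8°C/km): ΔT = -9.8 × 1.4 = -13.72°C → T = 17.68°C
  2400 → 2900 m (saturated, 5.7°C/km): ΔT = -5.7 × 0.5 = -2.85°C → T = 14.83°C
Environment:
  1000 → 2900 m (environment, 11.5°C/km): ΔT = -11.5 × 1.9 = -21.85°C → T = 9.55°C
T_parcel − T_env = 14.83 − 9.55 = +5.28°C

+5.28°C (parcel warmer than environment)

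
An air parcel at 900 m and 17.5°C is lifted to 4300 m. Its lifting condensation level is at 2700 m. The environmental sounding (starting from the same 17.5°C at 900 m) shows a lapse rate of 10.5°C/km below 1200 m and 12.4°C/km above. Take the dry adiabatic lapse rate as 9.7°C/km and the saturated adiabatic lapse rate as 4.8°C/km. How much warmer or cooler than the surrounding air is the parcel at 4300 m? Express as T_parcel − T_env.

Parcel:
  From 900 m to 2700 m (dry): cools by 9.7 × 1.8 = 17.46°C, giving 0.04°C.
  From 2700 m to 4300 m (saturated): cools by 4.8 × 1.6 = 7.68°C, giving -7.64°C.
Environment:
  From 900 m to 1200 m (environment, lower layer): cools by 10.5 × 0.3 = 3.15°C, giving 14.35°C.
  From 1200 m to 4300 m (environment, upper layer): cools by 12.4 × 3.1 = 38.44°C, giving -24.09°C.
T_parcel − T_env = -7.64 − (-24.09) = +16.45°C

+16.45°C (parcel warmer than environment)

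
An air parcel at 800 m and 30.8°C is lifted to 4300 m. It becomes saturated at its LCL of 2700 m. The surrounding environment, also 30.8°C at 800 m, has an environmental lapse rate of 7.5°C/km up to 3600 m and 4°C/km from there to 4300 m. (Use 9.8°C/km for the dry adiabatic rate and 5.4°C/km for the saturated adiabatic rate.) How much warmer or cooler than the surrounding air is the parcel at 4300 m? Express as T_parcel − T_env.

-3.46°C (parcel cooler than environment)

Parcel:
  800 → 2700 m (dry, 9.8°C/km): ΔT = -9.8 × 1.9 = -18.62°C → T = 12.18°C
  2700 → 4300 m (saturated, 5.4°C/km): ΔT = -5.4 × 1.6 = -8.64°C → T = 3.54°C
Environment:
  800 → 3600 m (environment, lower layer, 7.5°C/km): ΔT = -7.5 × 2.8 = -21°C → T = 9.8°C
  3600 → 4300 m (environment, upper layer, 4°C/km): ΔT = -4 × 0.7 = -2.8°C → T = 7°C
T_parcel − T_env = 3.54 − 7 = -3.46°C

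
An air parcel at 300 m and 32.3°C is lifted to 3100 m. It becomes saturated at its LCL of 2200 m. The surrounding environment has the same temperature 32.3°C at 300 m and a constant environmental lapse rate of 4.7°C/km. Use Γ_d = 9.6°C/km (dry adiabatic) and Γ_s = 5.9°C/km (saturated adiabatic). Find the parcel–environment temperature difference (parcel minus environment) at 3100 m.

-10.39°C (parcel cooler than environment)

Parcel:
  Dry to 2200 m: -9.6 × 1.9 km = -18.24°C, so T = 14.06°C.
  Saturated to 3100 m: -5.9 × 0.9 km = -5.31°C, so T = 8.75°C.
Environment:
  Environment to 3100 m: -4.7 × 2.8 km = -13.16°C, so T = 19.14°C.
T_parcel − T_env = 8.75 − 19.14 = -10.39°C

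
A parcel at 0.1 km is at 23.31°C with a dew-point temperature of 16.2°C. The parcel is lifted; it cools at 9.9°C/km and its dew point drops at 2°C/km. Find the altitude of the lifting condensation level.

T and T_d converge at 9.9 − 2 = 7.9°C per km
Height above start = (23.31 − 16.2) / 7.9 = 0.9 km
LCL altitude = 100 m + 900 m = 1000 m

1 km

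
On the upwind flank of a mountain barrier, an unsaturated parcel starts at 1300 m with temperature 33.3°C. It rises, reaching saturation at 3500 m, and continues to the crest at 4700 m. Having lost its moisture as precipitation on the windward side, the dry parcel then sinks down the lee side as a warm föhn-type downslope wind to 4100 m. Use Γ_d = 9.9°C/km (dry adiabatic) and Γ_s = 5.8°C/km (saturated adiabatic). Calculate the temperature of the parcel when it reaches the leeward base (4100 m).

From 1300 m to 3500 m (dry): cools by 9.9 × 2.2 = 21.78°C, giving 11.52°C.
From 3500 m to 4700 m (saturated): cools by 5.8 × 1.2 = 6.96°C, giving 4.56°C.
From 4700 m to 4100 m (dry descent): warms by 9.9 × 0.6 = 5.94°C, giving 10.5°C.

10.5°C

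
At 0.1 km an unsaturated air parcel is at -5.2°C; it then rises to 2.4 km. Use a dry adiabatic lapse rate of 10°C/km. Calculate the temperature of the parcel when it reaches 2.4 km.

-28.2°C

100 → 2400 m (dry adiabatic, 10°C/km): ΔT = -10 × 2.3 = -23°C → T = -28.2°C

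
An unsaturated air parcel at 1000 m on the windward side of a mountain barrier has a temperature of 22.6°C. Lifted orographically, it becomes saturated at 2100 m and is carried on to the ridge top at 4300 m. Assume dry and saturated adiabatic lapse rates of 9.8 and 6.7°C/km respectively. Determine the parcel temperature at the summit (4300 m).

-2.92°C

1000–2100 m, dry: Δz = 1.1 km ⇒ ΔT = -10.78°C; T = 11.82°C
2100–4300 m, saturated: Δz = 2.2 km ⇒ ΔT = -14.74°C; T = -2.92°C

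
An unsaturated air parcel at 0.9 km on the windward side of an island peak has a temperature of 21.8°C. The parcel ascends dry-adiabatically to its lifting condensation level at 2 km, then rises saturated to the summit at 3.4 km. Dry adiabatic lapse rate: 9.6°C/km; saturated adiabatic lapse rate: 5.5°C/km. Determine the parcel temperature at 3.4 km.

3.54°C

900 → 2000 m (dry, 9.6°C/km): ΔT = -9.6 × 1.1 = -10.56°C → T = 11.24°C
2000 → 3400 m (saturated, 5.5°C/km): ΔT = -5.5 × 1.4 = -7.7°C → T = 3.54°C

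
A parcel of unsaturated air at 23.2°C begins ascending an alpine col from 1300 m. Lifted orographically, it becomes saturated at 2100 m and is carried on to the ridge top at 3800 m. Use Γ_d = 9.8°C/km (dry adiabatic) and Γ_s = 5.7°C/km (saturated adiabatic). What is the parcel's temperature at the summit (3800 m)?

1300–2100 m, dry: Δz = 0.8 km ⇒ ΔT = -7.84°C; T = 15.36°C
2100–3800 m, saturated: Δz = 1.7 km ⇒ ΔT = -9.69°C; T = 5.67°C

5.67°C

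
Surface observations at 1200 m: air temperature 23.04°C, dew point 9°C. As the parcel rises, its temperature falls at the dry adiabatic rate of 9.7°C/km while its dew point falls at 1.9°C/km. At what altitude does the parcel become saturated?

T and T_d converge at 9.7 − 1.9 = 7.8°C per km
Height above start = (23.04 − 9) / 7.8 = 1.8 km
LCL altitude = 1200 m + 1800 m = 3000 m

3000 m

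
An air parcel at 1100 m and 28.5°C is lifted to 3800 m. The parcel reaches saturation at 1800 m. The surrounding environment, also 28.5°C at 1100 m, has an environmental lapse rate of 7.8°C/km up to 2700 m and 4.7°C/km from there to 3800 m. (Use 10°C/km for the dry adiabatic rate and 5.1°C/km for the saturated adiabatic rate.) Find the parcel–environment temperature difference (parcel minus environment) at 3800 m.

+0.45°C (parcel warmer than environment)

Parcel:
  1100 → 1800 m (dry, 10°C/km): ΔT = -10 × 0.7 = -7°C → T = 21.5°C
  1800 → 3800 m (saturated, 5.1°C/km): ΔT = -5.1 × 2 = -10.2°C → T = 11.3°C
Environment:
  1100 → 2700 m (environment, lower layer, 7.8°C/km): ΔT = -7.8 × 1.6 = -12.48°C → T = 16.02°C
  2700 → 3800 m (environment, upper layer, 4.7°C/km): ΔT = -4.7 × 1.1 = -5.17°C → T = 10.85°C
T_parcel − T_env = 11.3 − 10.85 = +0.45°C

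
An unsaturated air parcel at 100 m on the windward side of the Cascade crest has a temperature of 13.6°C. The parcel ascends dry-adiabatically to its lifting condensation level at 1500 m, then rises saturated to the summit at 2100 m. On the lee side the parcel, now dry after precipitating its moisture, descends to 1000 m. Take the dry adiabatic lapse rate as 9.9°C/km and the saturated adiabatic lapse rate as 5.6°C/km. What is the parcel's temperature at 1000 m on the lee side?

7.27°C

From 100 m to 1500 m (dry): cools by 9.9 × 1.4 = 13.86°C, giving -0.26°C.
From 1500 m to 2100 m (saturated): cools by 5.6 × 0.6 = 3.36°C, giving -3.62°C.
From 2100 m to 1000 m (dry descent): warms by 9.9 × 1.1 = 10.89°C, giving 7.27°C.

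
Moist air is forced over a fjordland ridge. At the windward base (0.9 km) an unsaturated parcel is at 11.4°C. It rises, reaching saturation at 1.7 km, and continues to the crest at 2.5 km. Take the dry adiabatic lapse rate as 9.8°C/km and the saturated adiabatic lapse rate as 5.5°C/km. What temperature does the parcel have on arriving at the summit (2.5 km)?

Dry to 1700 m: -9.8 × 0.8 km = -7.84°C, so T = 3.56°C.
Saturated to 2500 m: -5.5 × 0.8 km = -4.4°C, so T = -0.84°C.

-0.84°C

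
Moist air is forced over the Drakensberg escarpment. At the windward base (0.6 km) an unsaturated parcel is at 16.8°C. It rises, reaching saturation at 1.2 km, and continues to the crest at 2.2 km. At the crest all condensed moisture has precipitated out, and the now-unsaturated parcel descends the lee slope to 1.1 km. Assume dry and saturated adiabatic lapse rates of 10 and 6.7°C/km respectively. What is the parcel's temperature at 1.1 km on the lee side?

600 → 1200 m (dry, 10°C/km): ΔT = -10 × 0.6 = -6°C → T = 10.8°C
1200 → 2200 m (saturated, 6.7°C/km): ΔT = -6.7 × 1 = -6.7°C → T = 4.1°C
2200 → 1100 m (dry descent, 10°C/km): ΔT = +10 × 1.1 = +11°C → T = 15.1°C

15.1°C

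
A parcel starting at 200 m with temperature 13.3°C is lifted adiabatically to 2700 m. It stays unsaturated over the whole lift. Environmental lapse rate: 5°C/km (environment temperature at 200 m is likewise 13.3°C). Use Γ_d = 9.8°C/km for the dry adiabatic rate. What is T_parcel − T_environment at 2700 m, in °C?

-12°C (parcel cooler than environment)

Parcel:
  Dry to 2700 m: -9.8 × 2.5 km = -24.5°C, so T = -11.2°C.
Environment:
  Environment to 2700 m: -5 × 2.5 km = -12.5°C, so T = 0.8°C.
T_parcel − T_env = -11.2 − 0.8 = -12°C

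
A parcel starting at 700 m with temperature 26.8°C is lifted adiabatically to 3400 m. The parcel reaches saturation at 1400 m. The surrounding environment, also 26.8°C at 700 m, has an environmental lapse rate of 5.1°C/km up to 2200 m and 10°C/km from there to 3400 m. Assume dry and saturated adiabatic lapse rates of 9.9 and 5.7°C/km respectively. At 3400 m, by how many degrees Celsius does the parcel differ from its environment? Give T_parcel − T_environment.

Parcel:
  Dry to 1400 m: -9.9 × 0.7 km = -6.93°C, so T = 19.87°C.
  Saturated to 3400 m: -5.7 × 2 km = -11.4°C, so T = 8.47°C.
Environment:
  Environment, lower layer to 2200 m: -5.1 × 1.5 km = -7.65°C, so T = 19.15°C.
  Environment, upper layer to 3400 m: -10 × 1.2 km = -12°C, so T = 7.15°C.
T_parcel − T_env = 8.47 − 7.15 = +1.32°C

+1.32°C (parcel warmer than environment)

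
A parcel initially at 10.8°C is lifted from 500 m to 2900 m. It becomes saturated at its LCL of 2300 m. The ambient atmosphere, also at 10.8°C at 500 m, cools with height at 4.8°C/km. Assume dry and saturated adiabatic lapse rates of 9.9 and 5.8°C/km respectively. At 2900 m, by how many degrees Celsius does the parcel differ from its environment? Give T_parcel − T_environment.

Parcel:
  500–2300 m, dry: Δz = 1.8 km ⇒ ΔT = -17.82°C; T = -7.02°C
  2300–2900 m, saturated: Δz = 0.6 km ⇒ ΔT = -3.48°C; T = -10.5°C
Environment:
  500–2900 m, environment: Δz = 2.4 km ⇒ ΔT = -11.52°C; T = -0.72°C
T_parcel − T_env = -10.5 − (-0.72) = -9.78°C

-9.78°C (parcel cooler than environment)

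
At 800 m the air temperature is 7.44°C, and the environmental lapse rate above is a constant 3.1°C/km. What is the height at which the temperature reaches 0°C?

3200 m

Height above start = (7.44 − 0) / 3.1 = 2.4 km
Altitude = 800 m + 2400 m = 3200 m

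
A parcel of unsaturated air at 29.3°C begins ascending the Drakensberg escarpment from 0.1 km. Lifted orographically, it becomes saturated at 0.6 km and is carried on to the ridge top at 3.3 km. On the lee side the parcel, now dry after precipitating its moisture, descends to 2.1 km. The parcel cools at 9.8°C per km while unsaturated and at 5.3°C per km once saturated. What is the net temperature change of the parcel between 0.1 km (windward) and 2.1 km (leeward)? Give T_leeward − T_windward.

From 100 m to 600 m (dry): cools by 9.8 × 0.5 = 4.9°C, giving 24.4°C.
From 600 m to 3300 m (saturated): cools by 5.3 × 2.7 = 14.31°C, giving 10.09°C.
From 3300 m to 2100 m (dry descent): warms by 9.8 × 1.2 = 11.76°C, giving 21.85°C.
Net change vs windward start: 21.85 − 29.3 = -7.45°C

-7.45°C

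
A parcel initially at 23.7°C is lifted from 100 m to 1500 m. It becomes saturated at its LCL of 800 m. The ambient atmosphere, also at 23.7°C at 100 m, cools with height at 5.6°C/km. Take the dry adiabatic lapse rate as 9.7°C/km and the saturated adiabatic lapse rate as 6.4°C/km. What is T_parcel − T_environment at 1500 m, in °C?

-3.43°C (parcel cooler than environment)

Parcel:
  From 100 m to 800 m (dry): cools by 9.7 × 0.7 = 6.79°C, giving 16.91°C.
  From 800 m to 1500 m (saturated): cools by 6.4 × 0.7 = 4.48°C, giving 12.43°C.
Environment:
  From 100 m to 1500 m (environment): cools by 5.6 × 1.4 = 7.84°C, giving 15.86°C.
T_parcel − T_env = 12.43 − 15.86 = -3.43°C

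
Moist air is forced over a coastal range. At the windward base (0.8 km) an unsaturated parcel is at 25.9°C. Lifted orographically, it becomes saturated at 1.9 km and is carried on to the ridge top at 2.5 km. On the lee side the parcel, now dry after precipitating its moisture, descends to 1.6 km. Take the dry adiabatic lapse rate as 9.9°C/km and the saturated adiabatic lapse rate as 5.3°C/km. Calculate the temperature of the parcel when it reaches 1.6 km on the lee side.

20.74°C

From 800 m to 1900 m (dry): cools by 9.9 × 1.1 = 10.89°C, giving 15.01°C.
From 1900 m to 2500 m (saturated): cools by 5.3 × 0.6 = 3.18°C, giving 11.83°C.
From 2500 m to 1600 m (dry descent): warms by 9.9 × 0.9 = 8.91°C, giving 20.74°C.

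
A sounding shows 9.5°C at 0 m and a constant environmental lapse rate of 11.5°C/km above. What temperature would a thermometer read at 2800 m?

-22.7°C

0–2800 m, environmental: Δz = 2.8 km ⇒ ΔT = -32.2°C; T = -22.7°C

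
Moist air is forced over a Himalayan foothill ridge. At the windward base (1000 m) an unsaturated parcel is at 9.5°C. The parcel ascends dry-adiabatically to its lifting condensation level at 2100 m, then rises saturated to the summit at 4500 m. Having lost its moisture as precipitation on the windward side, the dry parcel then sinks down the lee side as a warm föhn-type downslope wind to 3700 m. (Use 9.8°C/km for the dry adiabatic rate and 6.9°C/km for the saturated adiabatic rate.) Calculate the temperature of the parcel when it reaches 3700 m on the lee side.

Dry to 2100 m: -9.8 × 1.1 km = -10.78°C, so T = -1.28°C.
Saturated to 4500 m: -6.9 × 2.4 km = -16.56°C, so T = -17.84°C.
Dry descent to 3700 m: +9.8 × 0.8 km = +7.84°C, so T = -10°C.

-10°C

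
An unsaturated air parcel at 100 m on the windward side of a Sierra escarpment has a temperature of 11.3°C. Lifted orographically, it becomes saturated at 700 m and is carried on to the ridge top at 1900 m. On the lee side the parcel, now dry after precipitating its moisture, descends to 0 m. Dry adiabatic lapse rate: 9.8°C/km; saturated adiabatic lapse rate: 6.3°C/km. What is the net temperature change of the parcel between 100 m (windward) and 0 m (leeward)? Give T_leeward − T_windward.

100 → 700 m (dry, 9.8°C/km): ΔT = -9.8 × 0.6 = -5.88°C → T = 5.42°C
700 → 1900 m (saturated, 6.3°C/km): ΔT = -6.3 × 1.2 = -7.56°C → T = -2.14°C
1900 → 0 m (dry descent, 9.8°C/km): ΔT = +9.8 × 1.9 = +18.62°C → T = 16.48°C
Net change vs windward start: 16.48 − 11.3 = +5.18°C

+5.18°C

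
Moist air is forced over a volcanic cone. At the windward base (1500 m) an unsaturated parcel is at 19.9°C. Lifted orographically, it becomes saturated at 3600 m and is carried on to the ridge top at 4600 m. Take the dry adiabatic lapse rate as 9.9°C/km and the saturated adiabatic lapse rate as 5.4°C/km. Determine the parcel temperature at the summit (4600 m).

1500–3600 m, dry: Δz = 2.1 km ⇒ ΔT = -20.79°C; T = -0.89°C
3600–4600 m, saturated: Δz = 1 km ⇒ ΔT = -5.4°C; T = -6.29°C

-6.29°C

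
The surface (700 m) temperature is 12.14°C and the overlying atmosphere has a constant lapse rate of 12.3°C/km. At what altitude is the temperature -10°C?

Height above start = (12.14 − (-10)) / 12.3 = 1.8 km
Altitude = 700 m + 1800 m = 2500 m

2500 m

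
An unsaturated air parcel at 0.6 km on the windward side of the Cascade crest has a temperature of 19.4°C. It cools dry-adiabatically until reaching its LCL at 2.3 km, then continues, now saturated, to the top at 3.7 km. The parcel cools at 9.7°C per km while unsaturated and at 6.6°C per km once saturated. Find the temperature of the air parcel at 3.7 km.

600–2300 m, dry: Δz = 1.7 km ⇒ ΔT = -16.49°C; T = 2.91°C
2300–3700 m, saturated: Δz = 1.4 km ⇒ ΔT = -9.24°C; T = -6.33°C

-6.33°C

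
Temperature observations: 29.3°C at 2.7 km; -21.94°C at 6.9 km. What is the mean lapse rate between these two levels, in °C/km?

12.2°C/km

Γ = −ΔT/Δz = (29.3 − (-21.94)) / (6900 − 2700) m
  = 51.24°C / 4.2 km = 12.2°C/km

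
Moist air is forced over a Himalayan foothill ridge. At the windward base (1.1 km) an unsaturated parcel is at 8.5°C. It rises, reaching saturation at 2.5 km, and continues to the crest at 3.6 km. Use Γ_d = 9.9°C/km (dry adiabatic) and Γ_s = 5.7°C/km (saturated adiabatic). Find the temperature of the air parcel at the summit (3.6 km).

1100–2500 m, dry: Δz = 1.4 km ⇒ ΔT = -13.86°C; T = -5.36°C
2500–3600 m, saturated: Δz = 1.1 km ⇒ ΔT = -6.27°C; T = -11.63°C

-11.63°C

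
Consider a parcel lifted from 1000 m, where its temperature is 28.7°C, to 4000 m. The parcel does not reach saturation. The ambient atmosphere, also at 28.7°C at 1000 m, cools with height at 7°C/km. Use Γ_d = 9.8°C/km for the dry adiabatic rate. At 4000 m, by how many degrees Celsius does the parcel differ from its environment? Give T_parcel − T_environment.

Parcel:
  1000 → 4000 m (dry, 9.8°C/km): ΔT = -9.8 × 3 = -29.4°C → T = -0.7°C
Environment:
  1000 → 4000 m (environment, 7°C/km): ΔT = -7 × 3 = -21°C → T = 7.7°C
T_parcel − T_env = -0.7 − 7.7 = -8.4°C

-8.4°C (parcel cooler than environment)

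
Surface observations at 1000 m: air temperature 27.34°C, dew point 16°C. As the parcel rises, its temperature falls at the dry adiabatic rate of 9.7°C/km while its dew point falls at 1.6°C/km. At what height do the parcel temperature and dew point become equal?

T and T_d converge at 9.7 − 1.6 = 8.1°C per km
Height above start = (27.34 − 16) / 8.1 = 1.4 km
LCL altitude = 1000 m + 1400 m = 2400 m

2400 m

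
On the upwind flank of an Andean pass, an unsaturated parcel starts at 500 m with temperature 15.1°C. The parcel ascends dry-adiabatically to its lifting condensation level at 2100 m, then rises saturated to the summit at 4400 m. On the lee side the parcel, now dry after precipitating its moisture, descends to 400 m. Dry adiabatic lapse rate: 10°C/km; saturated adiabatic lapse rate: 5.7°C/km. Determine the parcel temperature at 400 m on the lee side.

25.99°C

From 500 m to 2100 m (dry): cools by 10 × 1.6 = 16°C, giving -0.9°C.
From 2100 m to 4400 m (saturated): cools by 5.7 × 2.3 = 13.11°C, giving -14.01°C.
From 4400 m to 400 m (dry descent): warms by 10 × 4 = 40°C, giving 25.99°C.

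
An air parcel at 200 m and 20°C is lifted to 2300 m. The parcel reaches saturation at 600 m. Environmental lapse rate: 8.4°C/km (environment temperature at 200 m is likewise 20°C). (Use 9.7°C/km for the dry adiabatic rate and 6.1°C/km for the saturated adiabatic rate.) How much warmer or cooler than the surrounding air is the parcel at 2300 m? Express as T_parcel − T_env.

+3.39°C (parcel warmer than environment)

Parcel:
  From 200 m to 600 m (dry): cools by 9.7 × 0.4 = 3.88°C, giving 16.12°C.
  From 600 m to 2300 m (saturated): cools by 6.1 × 1.7 = 10.37°C, giving 5.75°C.
Environment:
  From 200 m to 2300 m (environment): cools by 8.4 × 2.1 = 17.64°C, giving 2.36°C.
T_parcel − T_env = 5.75 − 2.36 = +3.39°C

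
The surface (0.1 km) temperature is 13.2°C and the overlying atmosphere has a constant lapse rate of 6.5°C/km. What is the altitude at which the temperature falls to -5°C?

2.9 km

Height above start = (13.2 − (-5)) / 6.5 = 2.8 km
Altitude = 100 m + 2800 m = 2900 m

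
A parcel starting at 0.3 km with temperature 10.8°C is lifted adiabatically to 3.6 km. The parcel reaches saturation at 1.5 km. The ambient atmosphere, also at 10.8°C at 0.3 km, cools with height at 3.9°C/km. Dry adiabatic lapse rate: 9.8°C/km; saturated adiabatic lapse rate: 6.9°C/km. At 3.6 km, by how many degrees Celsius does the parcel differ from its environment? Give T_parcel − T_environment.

Parcel:
  300–1500 m, dry: Δz = 1.2 km ⇒ ΔT = -11.76°C; T = -0.96°C
  1500–3600 m, saturated: Δz = 2.1 km ⇒ ΔT = -14.49°C; T = -15.45°C
Environment:
  300–3600 m, environment: Δz = 3.3 km ⇒ ΔT = -12.87°C; T = -2.07°C
T_parcel − T_env = -15.45 − (-2.07) = -13.38°C

-13.38°C (parcel cooler than environment)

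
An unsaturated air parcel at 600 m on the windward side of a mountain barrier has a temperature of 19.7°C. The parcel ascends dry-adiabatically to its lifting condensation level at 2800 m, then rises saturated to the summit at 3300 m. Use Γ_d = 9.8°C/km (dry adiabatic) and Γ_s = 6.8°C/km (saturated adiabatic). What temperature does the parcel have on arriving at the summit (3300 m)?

-5.26°C

600 → 2800 m (dry, 9.8°C/km): ΔT = -9.8 × 2.2 = -21.56°C → T = -1.86°C
2800 → 3300 m (saturated, 6.8°C/km): ΔT = -6.8 × 0.5 = -3.4°C → T = -5.26°C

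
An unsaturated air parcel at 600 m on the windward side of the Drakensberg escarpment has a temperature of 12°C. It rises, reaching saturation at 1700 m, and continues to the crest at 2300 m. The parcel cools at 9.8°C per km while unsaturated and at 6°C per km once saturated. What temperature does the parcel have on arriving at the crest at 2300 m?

-2.38°C

600–1700 m, dry: Δz = 1.1 km ⇒ ΔT = -10.78°C; T = 1.22°C
1700–2300 m, saturated: Δz = 0.6 km ⇒ ΔT = -3.6°C; T = -2.38°C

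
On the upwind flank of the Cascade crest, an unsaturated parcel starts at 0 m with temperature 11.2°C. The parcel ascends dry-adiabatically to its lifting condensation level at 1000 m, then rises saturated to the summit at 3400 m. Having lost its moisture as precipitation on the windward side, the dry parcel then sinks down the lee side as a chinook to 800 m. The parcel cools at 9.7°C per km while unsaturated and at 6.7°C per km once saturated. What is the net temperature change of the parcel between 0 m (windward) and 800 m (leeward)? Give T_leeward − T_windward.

-0.56°C

0 → 1000 m (dry, 9.7°C/km): ΔT = -9.7 × 1 = -9.7°C → T = 1.5°C
1000 → 3400 m (saturated, 6.7°C/km): ΔT = -6.7 × 2.4 = -16.08°C → T = -14.58°C
3400 → 800 m (dry descent, 9.7°C/km): ΔT = +9.7 × 2.6 = +25.22°C → T = 10.64°C
Net change vs windward start: 10.64 − 11.2 = -0.56°C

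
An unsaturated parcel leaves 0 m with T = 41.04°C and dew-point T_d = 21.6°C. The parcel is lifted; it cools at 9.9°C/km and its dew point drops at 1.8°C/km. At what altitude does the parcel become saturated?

T and T_d converge at 9.9 − 1.8 = 8.1°C per km
Height above start = (41.04 − 21.6) / 8.1 = 2.4 km
LCL altitude = 0 m + 2400 m = 2400 m

2400 m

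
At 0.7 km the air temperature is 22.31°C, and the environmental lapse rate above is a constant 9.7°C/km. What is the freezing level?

Height above start = (22.31 − 0) / 9.7 = 2.3 km
Altitude = 700 m + 2300 m = 3000 m

3 km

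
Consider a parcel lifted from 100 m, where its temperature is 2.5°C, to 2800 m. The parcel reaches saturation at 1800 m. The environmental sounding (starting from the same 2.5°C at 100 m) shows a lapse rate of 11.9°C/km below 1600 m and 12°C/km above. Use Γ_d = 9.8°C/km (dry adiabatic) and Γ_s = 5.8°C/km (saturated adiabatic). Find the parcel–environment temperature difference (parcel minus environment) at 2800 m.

+9.79°C (parcel warmer than environment)

Parcel:
  Dry to 1800 m: -9.8 × 1.7 km = -16.66°C, so T = -14.16°C.
  Saturated to 2800 m: -5.8 × 1 km = -5.8°C, so T = -19.96°C.
Environment:
  Environment, lower layer to 1600 m: -11.9 × 1.5 km = -17.85°C, so T = -15.35°C.
  Environment, upper layer to 2800 m: -12 × 1.2 km = -14.4°C, so T = -29.75°C.
T_parcel − T_env = -19.96 − (-29.75) = +9.79°C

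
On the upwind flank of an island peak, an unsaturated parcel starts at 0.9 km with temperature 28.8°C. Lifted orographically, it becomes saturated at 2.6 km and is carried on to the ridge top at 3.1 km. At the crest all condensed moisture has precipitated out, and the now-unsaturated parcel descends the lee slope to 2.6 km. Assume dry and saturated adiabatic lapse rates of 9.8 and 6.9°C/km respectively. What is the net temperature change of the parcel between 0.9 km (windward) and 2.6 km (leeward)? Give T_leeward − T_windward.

-15.21°C

900–2600 m, dry: Δz = 1.7 km ⇒ ΔT = -16.66°C; T = 12.14°C
2600–3100 m, saturated: Δz = 0.5 km ⇒ ΔT = -3.45°C; T = 8.69°C
3100–2600 m, dry descent: Δz = 0.5 km ⇒ ΔT = +4.9°C; T = 13.59°C
Net change vs windward start: 13.59 − 28.8 = -15.21°C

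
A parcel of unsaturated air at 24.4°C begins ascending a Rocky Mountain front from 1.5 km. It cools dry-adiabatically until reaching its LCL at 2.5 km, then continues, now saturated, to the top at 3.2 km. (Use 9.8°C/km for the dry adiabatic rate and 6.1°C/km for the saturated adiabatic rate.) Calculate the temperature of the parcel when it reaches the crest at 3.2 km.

Dry to 2500 m: -9.8 × 1 km = -9.8°C, so T = 14.6°C.
Saturated to 3200 m: -6.1 × 0.7 km = -4.27°C, so T = 10.33°C.

10.33°C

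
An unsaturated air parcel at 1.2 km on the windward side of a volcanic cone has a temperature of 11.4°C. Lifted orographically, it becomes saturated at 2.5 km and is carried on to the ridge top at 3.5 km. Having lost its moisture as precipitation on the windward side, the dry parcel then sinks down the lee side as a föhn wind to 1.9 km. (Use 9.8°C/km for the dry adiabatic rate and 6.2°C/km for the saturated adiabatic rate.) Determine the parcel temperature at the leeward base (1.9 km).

Dry to 2500 m: -9.8 × 1.3 km = -12.74°C, so T = -1.34°C.
Saturated to 3500 m: -6.2 × 1 km = -6.2°C, so T = -7.54°C.
Dry descent to 1900 m: +9.8 × 1.6 km = +15.68°C, so T = 8.14°C.

8.14°C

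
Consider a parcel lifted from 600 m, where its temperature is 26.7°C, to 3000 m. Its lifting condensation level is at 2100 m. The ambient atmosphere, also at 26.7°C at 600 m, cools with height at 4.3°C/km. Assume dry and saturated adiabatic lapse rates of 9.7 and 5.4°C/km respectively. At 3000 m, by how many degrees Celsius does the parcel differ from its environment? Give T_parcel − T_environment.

-9.09°C (parcel cooler than environment)

Parcel:
  600 → 2100 m (dry, 9.7°C/km): ΔT = -9.7 × 1.5 = -14.55°C → T = 12.15°C
  2100 → 3000 m (saturated, 5.4°C/km): ΔT = -5.4 × 0.9 = -4.86°C → T = 7.29°C
Environment:
  600 → 3000 m (environment, 4.3°C/km): ΔT = -4.3 × 2.4 = -10.32°C → T = 16.38°C
T_parcel − T_env = 7.29 − 16.38 = -9.09°C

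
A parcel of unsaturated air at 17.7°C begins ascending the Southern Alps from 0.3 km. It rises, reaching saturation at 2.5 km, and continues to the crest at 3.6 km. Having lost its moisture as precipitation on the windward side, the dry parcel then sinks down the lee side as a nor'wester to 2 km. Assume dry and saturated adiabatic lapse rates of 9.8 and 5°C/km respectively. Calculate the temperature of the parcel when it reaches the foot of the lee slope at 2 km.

6.32°C

300 → 2500 m (dry, 9.8°C/km): ΔT = -9.8 × 2.2 = -21.56°C → T = -3.86°C
2500 → 3600 m (saturated, 5°C/km): ΔT = -5 × 1.1 = -5.5°C → T = -9.36°C
3600 → 2000 m (dry descent, 9.8°C/km): ΔT = +9.8 × 1.6 = +15.68°C → T = 6.32°C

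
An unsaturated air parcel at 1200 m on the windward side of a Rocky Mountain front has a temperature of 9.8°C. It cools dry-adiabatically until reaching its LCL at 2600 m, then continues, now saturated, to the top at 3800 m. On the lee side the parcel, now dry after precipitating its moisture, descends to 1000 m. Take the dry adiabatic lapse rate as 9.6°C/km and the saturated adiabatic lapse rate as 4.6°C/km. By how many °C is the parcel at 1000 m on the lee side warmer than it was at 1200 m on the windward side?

+7.92°C

From 1200 m to 2600 m (dry): cools by 9.6 × 1.4 = 13.44°C, giving -3.64°C.
From 2600 m to 3800 m (saturated): cools by 4.6 × 1.2 = 5.52°C, giving -9.16°C.
From 3800 m to 1000 m (dry descent): warms by 9.6 × 2.8 = 26.88°C, giving 17.72°C.
Net change vs windward start: 17.72 − 9.8 = +7.92°C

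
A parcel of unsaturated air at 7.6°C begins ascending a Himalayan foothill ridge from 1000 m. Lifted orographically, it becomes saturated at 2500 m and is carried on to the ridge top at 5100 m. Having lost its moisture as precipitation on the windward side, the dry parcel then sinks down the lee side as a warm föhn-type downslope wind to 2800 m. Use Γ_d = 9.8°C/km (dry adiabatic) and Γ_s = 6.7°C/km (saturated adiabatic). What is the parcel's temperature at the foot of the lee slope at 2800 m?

1000 → 2500 m (dry, 9.8°C/km): ΔT = -9.8 × 1.5 = -14.7°C → T = -7.1°C
2500 → 5100 m (saturated, 6.7°C/km): ΔT = -6.7 × 2.6 = -17.42°C → T = -24.52°C
5100 → 2800 m (dry descent, 9.8°C/km): ΔT = +9.8 × 2.3 = +22.54°C → T = -1.98°C

-1.98°C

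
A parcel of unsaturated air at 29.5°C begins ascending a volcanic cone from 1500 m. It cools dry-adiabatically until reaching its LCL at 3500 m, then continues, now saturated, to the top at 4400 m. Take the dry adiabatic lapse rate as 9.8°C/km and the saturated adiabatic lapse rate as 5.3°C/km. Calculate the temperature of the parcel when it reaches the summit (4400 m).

1500 → 3500 m (dry, 9.8°C/km): ΔT = -9.8 × 2 = -19.6°C → T = 9.9°C
3500 → 4400 m (saturated, 5.3°C/km): ΔT = -5.3 × 0.9 = -4.77°C → T = 5.13°C

5.13°C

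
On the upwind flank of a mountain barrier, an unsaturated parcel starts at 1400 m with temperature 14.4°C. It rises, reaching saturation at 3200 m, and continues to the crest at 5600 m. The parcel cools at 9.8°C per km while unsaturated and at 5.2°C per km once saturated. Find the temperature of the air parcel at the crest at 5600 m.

-15.72°C

1400 → 3200 m (dry, 9.8°C/km): ΔT = -9.8 × 1.8 = -17.64°C → T = -3.24°C
3200 → 5600 m (saturated, 5.2°C/km): ΔT = -5.2 × 2.4 = -12.48°C → T = -15.72°C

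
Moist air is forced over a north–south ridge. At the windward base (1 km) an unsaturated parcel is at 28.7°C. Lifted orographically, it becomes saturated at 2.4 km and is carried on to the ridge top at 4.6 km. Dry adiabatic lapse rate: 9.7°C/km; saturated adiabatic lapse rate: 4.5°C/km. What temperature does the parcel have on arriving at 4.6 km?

1000 → 2400 m (dry, 9.7°C/km): ΔT = -9.7 × 1.4 = -13.58°C → T = 15.12°C
2400 → 4600 m (saturated, 4.5°C/km): ΔT = -4.5 × 2.2 = -9.9°C → T = 5.22°C

5.22°C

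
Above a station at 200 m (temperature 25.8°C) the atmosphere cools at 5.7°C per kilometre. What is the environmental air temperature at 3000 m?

200–3000 m, environmental: Δz = 2.8 km ⇒ ΔT = -15.96°C; T = 9.84°C

9.84°C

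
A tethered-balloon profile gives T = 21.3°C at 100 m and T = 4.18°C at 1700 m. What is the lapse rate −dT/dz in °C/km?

10.7°C/km

Γ = −ΔT/Δz = (21.3 − 4.18) / (1700 − 100) m
  = 17.12°C / 1.6 km = 10.7°C/km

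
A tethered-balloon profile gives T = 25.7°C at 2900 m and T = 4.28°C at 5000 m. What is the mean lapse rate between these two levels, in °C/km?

10.2°C/km

Γ = −ΔT/Δz = (25.7 − 4.28) / (5000 − 2900) m
  = 21.42°C / 2.1 km = 10.2°C/km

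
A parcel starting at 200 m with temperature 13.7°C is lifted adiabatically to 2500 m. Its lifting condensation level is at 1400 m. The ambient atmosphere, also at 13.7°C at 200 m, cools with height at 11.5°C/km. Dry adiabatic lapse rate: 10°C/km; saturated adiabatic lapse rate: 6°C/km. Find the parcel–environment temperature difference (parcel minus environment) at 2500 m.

+7.85°C (parcel warmer than environment)

Parcel:
  Dry to 1400 m: -10 × 1.2 km = -12°C, so T = 1.7°C.
  Saturated to 2500 m: -6 × 1.1 km = -6.6°C, so T = -4.9°C.
Environment:
  Environment to 2500 m: -11.5 × 2.3 km = -26.45°C, so T = -12.75°C.
T_parcel − T_env = -4.9 − (-12.75) = +7.85°C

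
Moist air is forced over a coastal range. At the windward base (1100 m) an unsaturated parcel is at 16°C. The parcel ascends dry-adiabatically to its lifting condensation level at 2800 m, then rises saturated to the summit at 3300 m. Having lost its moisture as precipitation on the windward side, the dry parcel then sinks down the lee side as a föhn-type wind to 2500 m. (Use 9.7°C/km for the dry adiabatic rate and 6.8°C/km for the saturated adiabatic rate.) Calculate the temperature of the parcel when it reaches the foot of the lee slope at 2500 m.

3.87°C

1100 → 2800 m (dry, 9.7°C/km): ΔT = -9.7 × 1.7 = -16.49°C → T = -0.49°C
2800 → 3300 m (saturated, 6.8°C/km): ΔT = -6.8 × 0.5 = -3.4°C → T = -3.89°C
3300 → 2500 m (dry descent, 9.7°C/km): ΔT = +9.7 × 0.8 = +7.76°C → T = 3.87°C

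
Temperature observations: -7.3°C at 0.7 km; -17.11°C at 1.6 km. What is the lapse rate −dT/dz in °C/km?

Γ = −ΔT/Δz = (-7.3 − (-17.11)) / (1600 − 700) m
  = 9.81°C / 0.9 km = 10.9°C/km

10.9°C/km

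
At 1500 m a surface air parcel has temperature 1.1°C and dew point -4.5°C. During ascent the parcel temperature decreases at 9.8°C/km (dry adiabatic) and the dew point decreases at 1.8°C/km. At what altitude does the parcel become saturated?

2200 m

T and T_d converge at 9.8 − 1.8 = 8°C per km
Height above start = (1.1 − (-4.5)) / 8 = 0.7 km
LCL altitude = 1500 m + 700 m = 2200 m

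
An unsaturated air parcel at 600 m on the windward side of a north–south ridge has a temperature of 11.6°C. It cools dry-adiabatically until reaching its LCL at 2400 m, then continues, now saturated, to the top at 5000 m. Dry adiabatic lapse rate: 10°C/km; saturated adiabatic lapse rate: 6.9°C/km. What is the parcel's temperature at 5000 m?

-24.34°C

From 600 m to 2400 m (dry): cools by 10 × 1.8 = 18°C, giving -6.4°C.
From 2400 m to 5000 m (saturated): cools by 6.9 × 2.6 = 17.94°C, giving -24.34°C.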